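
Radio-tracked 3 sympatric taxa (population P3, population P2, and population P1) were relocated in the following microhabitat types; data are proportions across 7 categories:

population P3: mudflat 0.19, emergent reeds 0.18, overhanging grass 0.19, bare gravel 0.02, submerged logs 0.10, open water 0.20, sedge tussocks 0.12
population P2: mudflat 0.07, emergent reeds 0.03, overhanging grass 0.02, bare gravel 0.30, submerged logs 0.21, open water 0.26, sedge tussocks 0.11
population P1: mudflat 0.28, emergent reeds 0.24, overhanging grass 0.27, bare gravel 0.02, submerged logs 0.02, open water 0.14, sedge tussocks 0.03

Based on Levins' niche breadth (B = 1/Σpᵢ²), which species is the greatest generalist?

Σp_P3ᵢ² = 0.19² + 0.18² + 0.19² + 0.02² + 0.10² + 0.20² + 0.12² = 0.0361 + 0.0324 + 0.0361 + 0.0004 + 0.0100 + 0.0400 + 0.0144 = 0.1694
B_P3 = 1 / 0.1694 = 5.9032
Σp_P2ᵢ² = 0.07² + 0.03² + 0.02² + 0.30² + 0.21² + 0.26² + 0.11² = 0.0049 + 0.0009 + 0.0004 + 0.0900 + 0.0441 + 0.0676 + 0.0121 = 0.2200
B_P2 = 1 / 0.2200 = 4.5455
Σp_P1ᵢ² = 0.28² + 0.24² + 0.27² + 0.02² + 0.02² + 0.14² + 0.03² = 0.0784 + 0.0576 + 0.0729 + 0.0004 + 0.0004 + 0.0196 + 0.0009 = 0.2302
B_P1 = 1 / 0.2302 = 4.3440
Highest B → broadest niche (most generalist): population P3 (B = 5.90).

population P3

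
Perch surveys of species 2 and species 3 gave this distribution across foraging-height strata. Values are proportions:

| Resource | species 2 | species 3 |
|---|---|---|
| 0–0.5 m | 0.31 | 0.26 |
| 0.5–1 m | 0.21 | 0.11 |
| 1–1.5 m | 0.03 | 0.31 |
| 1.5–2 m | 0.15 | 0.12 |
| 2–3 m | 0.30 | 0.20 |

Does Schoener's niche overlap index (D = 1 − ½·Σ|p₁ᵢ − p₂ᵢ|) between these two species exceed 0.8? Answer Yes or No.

Σ|p₁ᵢ − p₂ᵢ| = 0.05 + 0.10 + 0.28 + 0.03 + 0.10 = 0.56
D = 1 − ½ × 0.56 = 1 − 0.280 = 0.7200
D = 0.7200 < 0.8 → No.

No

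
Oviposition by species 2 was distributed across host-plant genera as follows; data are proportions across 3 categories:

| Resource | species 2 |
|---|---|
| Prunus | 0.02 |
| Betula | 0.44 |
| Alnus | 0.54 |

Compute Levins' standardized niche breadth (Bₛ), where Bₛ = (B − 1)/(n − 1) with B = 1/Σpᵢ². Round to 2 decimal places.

Σpᵢ² = 0.02² + 0.44² + 0.54² = 0.0004 + 0.1936 + 0.2916 = 0.4856
B = 1 / 0.4856 = 2.0593
Bₛ = (B − 1)/(n − 1) = (2.0593 − 1)/(3 − 1) = 1.0593/2 = 0.5297

0.53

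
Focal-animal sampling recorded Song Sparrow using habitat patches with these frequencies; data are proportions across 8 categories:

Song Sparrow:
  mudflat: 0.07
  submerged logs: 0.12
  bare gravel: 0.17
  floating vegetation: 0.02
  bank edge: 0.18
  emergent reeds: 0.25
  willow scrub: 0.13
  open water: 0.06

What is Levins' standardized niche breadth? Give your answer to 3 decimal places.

0.728

Σpᵢ² = 0.07² + 0.12² + 0.17² + 0.02² + 0.18² + 0.25² + 0.13² + 0.06² = 0.0049 + 0.0144 + 0.0289 + 0.0004 + 0.0324 + 0.0625 + 0.0169 + 0.0036 = 0.1640
B = 1 / 0.1640 = 6.09756
Bₛ = (B − 1)/(n − 1) = (6.09756 − 1)/(8 − 1) = 5.09756/7 = 0.72822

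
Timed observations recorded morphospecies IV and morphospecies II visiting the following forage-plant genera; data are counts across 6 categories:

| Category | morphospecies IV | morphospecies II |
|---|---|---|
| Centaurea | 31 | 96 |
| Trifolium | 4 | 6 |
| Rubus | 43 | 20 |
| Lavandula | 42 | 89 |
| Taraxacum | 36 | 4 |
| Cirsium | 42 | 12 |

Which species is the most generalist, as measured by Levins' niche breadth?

Proportions for morphospecies IV (n=198): 31/198=0.1566, 4/198=0.0202, 43/198=0.2172, 42/198=0.2121, 36/198=0.1818, 42/198=0.2121
Proportions for morphospecies II (n=227): 96/227=0.4229, 6/227=0.0264, 20/227=0.0881, 89/227=0.3921, 4/227=0.0176, 12/227=0.0529
Σp_IVᵢ² = 0.1566² + 0.0202² + 0.2172² + 0.2121² + 0.1818² + 0.2121² = 0.024524 + 0.000408 + 0.047176 + 0.044986 + 0.033051 + 0.044986 = 0.195131
B_IV = 1 / 0.195131 = 5.1248
Σp_IIᵢ² = 0.4229² + 0.0264² + 0.0881² + 0.3921² + 0.0176² + 0.0529² = 0.178844 + 0.000697 + 0.007762 + 0.153742 + 0.000310 + 0.002798 = 0.344153
B_II = 1 / 0.344153 = 2.9057
Highest B → broadest niche (most generalist): morphospecies IV (B = 5.12).

morphospecies IV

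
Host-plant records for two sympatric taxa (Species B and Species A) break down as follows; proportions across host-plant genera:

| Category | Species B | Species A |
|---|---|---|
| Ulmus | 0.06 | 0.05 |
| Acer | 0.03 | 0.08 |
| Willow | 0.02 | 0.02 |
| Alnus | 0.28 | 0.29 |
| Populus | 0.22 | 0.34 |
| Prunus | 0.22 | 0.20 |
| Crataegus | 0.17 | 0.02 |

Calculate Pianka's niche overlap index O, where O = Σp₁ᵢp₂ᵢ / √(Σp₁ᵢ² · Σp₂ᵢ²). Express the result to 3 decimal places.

0.916

Σ p₁ᵢp₂ᵢ = 0.0030 + 0.0024 + 0.0004 + 0.0812 + 0.0748 + 0.0440 + 0.0034 = 0.2092
Σp_1ᵢ² = 0.06² + 0.03² + 0.02² + 0.28² + 0.22² + 0.22² + 0.17² = 0.0036 + 0.0009 + 0.0004 + 0.0784 + 0.0484 + 0.0484 + 0.0289 = 0.2090
Σp_2ᵢ² = 0.05² + 0.08² + 0.02² + 0.29² + 0.34² + 0.20² + 0.02² = 0.0025 + 0.0064 + 0.0004 + 0.0841 + 0.1156 + 0.0400 + 0.0004 = 0.2494
O = 0.2092 / √(0.2090 × 0.2494) = 0.2092 / 0.228308 = 0.91631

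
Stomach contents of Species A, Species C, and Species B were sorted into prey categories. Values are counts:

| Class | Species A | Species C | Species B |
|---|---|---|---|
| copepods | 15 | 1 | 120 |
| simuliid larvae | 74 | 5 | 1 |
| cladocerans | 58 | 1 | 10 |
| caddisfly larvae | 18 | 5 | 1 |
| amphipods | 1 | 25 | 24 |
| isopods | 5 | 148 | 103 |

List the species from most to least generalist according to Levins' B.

Species A > Species B > Species C

Proportions for Species A (n=171): 15/171=0.0877, 74/171=0.4327, 58/171=0.3392, 18/171=0.1053, 1/171=0.0058, 5/171=0.0292
Proportions for Species C (n=185): 1/185=0.0054, 5/185=0.0270, 1/185=0.0054, 5/185=0.0270, 25/185=0.1351, 148/185=0.8000
Proportions for Species B (n=259): 120/259=0.4633, 1/259=0.0039, 10/259=0.0386, 1/259=0.0039, 24/259=0.0927, 103/259=0.3977
Σp_Aᵢ² = 0.0877² + 0.4327² + 0.3392² + 0.1053² + 0.0058² + 0.0292² = 0.007691 + 0.187229 + 0.115057 + 0.011088 + 0.000034 + 0.000853 = 0.321952
B_A = 1 / 0.321952 = 3.1061
Σp_Cᵢ² = 0.0054² + 0.0270² + 0.0054² + 0.0270² + 0.1351² + 0.8000² = 0.000029 + 0.000729 + 0.000029 + 0.000729 + 0.018252 + 0.640000 = 0.659768
B_C = 1 / 0.659768 = 1.5157
Σp_Bᵢ² = 0.4633² + 0.0039² + 0.0386² + 0.0039² + 0.0927² + 0.3977² = 0.214647 + 0.000015 + 0.001490 + 0.000015 + 0.008593 + 0.158165 = 0.382925
B_B = 1 / 0.382925 = 2.6115
Ranking by B (broadest → narrowest): Species A (3.11) > Species B (2.61) > Species C (1.52)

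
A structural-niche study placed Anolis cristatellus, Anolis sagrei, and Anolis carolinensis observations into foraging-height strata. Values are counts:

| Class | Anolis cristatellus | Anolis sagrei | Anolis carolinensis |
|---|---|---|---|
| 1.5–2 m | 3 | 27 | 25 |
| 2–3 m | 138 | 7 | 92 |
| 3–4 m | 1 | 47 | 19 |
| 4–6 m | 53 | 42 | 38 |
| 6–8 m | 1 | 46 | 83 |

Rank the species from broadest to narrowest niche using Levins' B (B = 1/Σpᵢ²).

Proportions for Anolis cristatellus (n=196): 3/196=0.0153, 138/196=0.7041, 1/196=0.0051, 53/196=0.2704, 1/196=0.0051
Proportions for Anolis sagrei (n=169): 27/169=0.1598, 7/169=0.0414, 47/169=0.2781, 42/169=0.2485, 46/169=0.2722
Proportions for Anolis carolinensis (n=257): 25/257=0.0973, 92/257=0.3580, 19/257=0.0739, 38/257=0.1479, 83/257=0.3230
Σp_crisᵢ² = 0.0153² + 0.7041² + 0.0051² + 0.2704² + 0.0051² = 0.000234 + 0.495757 + 0.000026 + 0.073116 + 0.000026 = 0.569159
B_cris = 1 / 0.569159 = 1.7570
Σp_sagrᵢ² = 0.1598² + 0.0414² + 0.2781² + 0.2485² + 0.2722² = 0.025536 + 0.001714 + 0.077340 + 0.061752 + 0.074093 = 0.240435
B_sagr = 1 / 0.240435 = 4.1591
Σp_caroᵢ² = 0.0973² + 0.3580² + 0.0739² + 0.1479² + 0.3230² = 0.009467 + 0.128164 + 0.005461 + 0.021874 + 0.104329 = 0.269295
B_caro = 1 / 0.269295 = 3.7134
Ranking by B (broadest → narrowest): Anolis sagrei (4.16) > Anolis carolinensis (3.71) > Anolis cristatellus (1.76)

Anolis sagrei > Anolis carolinensis > Anolis cristatellus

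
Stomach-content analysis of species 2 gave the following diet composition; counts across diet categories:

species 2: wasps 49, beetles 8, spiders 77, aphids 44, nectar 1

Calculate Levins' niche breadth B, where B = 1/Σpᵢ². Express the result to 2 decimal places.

Proportions for species 2 (n=179): 49/179=0.2737, 8/179=0.0447, 77/179=0.4302, 44/179=0.2458, 1/179=0.0056
Σpᵢ² = 0.2737² + 0.0447² + 0.4302² + 0.2458² + 0.0056² = 0.074912 + 0.001998 + 0.185072 + 0.060418 + 0.000031 = 0.322431
B = 1 / 0.322431 = 3.1014

3.10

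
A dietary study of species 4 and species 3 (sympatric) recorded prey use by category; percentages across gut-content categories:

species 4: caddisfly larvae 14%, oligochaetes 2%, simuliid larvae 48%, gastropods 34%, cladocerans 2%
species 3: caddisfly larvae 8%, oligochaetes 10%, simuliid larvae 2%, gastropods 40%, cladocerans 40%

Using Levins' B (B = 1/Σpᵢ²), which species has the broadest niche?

Convert percentages to proportions (divide by 100).
Σp_4ᵢ² = 0.14² + 0.02² + 0.48² + 0.34² + 0.02² = 0.0196 + 0.0004 + 0.2304 + 0.1156 + 0.0004 = 0.3664
B_4 = 1 / 0.3664 = 2.7293
Σp_3ᵢ² = 0.08² + 0.10² + 0.02² + 0.40² + 0.40² = 0.0064 + 0.0100 + 0.0004 + 0.1600 + 0.1600 = 0.3368
B_3 = 1 / 0.3368 = 2.9691
Highest B → broadest niche (most generalist): species 3 (B = 2.97).

species 3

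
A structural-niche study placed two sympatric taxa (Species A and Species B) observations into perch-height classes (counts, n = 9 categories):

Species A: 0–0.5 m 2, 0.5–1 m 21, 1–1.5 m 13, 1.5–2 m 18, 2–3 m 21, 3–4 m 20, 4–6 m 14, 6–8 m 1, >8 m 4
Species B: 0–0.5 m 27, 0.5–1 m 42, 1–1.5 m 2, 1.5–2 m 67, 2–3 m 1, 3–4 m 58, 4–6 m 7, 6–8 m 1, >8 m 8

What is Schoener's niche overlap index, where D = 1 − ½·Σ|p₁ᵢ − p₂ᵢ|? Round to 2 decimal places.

0.62

Proportions for Species A (n=114): 2/114=0.0175, 21/114=0.1842, 13/114=0.1140, 18/114=0.1579, 21/114=0.1842, 20/114=0.1754, 14/114=0.1228, 1/114=0.0088, 4/114=0.0351
Proportions for Species B (n=213): 27/213=0.1268, 42/213=0.1972, 2/213=0.0094, 67/213=0.3146, 1/213=0.0047, 58/213=0.2723, 7/213=0.0329, 1/213=0.0047, 8/213=0.0376
Σ|p₁ᵢ − p₂ᵢ| = 0.1093 + 0.0130 + 0.1046 + 0.1567 + 0.1795 + 0.0969 + 0.0899 + 0.0041 + 0.0025 = 0.7565
D = 1 − ½ × 0.7565 = 1 − 0.37825 = 0.62175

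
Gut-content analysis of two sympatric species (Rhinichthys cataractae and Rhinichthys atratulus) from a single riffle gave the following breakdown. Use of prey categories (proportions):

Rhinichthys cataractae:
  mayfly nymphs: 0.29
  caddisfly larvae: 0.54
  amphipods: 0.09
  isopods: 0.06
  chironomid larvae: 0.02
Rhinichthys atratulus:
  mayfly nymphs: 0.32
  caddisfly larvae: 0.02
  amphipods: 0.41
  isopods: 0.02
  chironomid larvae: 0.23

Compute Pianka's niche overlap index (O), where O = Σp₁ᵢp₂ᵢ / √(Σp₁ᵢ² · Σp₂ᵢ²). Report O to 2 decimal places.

0.41

Σ p₁ᵢp₂ᵢ = 0.0928 + 0.0108 + 0.0369 + 0.0012 + 0.0046 = 0.1463
Σp_1ᵢ² = 0.29² + 0.54² + 0.09² + 0.06² + 0.02² = 0.0841 + 0.2916 + 0.0081 + 0.0036 + 0.0004 = 0.3878
Σp_2ᵢ² = 0.32² + 0.02² + 0.41² + 0.02² + 0.23² = 0.1024 + 0.0004 + 0.1681 + 0.0004 + 0.0529 = 0.3242
O = 0.1463 / √(0.3878 × 0.3242) = 0.1463 / 0.35458 = 0.4126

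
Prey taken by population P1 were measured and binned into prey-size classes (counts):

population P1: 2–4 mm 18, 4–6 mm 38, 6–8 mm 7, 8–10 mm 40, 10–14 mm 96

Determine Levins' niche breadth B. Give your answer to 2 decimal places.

3.13

Proportions for population P1 (n=199): 18/199=0.0905, 38/199=0.1910, 7/199=0.0352, 40/199=0.2010, 96/199=0.4824
Σpᵢ² = 0.0905² + 0.1910² + 0.0352² + 0.2010² + 0.4824² = 0.008190 + 0.036481 + 0.001239 + 0.040401 + 0.232710 = 0.319021
B = 1 / 0.319021 = 3.1346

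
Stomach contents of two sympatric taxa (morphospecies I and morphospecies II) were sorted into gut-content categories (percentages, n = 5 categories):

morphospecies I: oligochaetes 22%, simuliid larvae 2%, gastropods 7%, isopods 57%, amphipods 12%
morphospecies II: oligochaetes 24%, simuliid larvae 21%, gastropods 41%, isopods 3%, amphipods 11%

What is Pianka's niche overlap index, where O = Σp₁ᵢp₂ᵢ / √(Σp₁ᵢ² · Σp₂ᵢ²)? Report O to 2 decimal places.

Convert percentages to proportions (divide by 100).
Σ p₁ᵢp₂ᵢ = 0.0528 + 0.0042 + 0.0287 + 0.0171 + 0.0132 = 0.1160
Σp_1ᵢ² = 0.22² + 0.02² + 0.07² + 0.57² + 0.12² = 0.0484 + 0.0004 + 0.0049 + 0.3249 + 0.0144 = 0.3930
Σp_2ᵢ² = 0.24² + 0.21² + 0.41² + 0.03² + 0.11² = 0.0576 + 0.0441 + 0.1681 + 0.0009 + 0.0121 = 0.2828
O = 0.1160 / √(0.3930 × 0.2828) = 0.1160 / 0.33338 = 0.3480

0.35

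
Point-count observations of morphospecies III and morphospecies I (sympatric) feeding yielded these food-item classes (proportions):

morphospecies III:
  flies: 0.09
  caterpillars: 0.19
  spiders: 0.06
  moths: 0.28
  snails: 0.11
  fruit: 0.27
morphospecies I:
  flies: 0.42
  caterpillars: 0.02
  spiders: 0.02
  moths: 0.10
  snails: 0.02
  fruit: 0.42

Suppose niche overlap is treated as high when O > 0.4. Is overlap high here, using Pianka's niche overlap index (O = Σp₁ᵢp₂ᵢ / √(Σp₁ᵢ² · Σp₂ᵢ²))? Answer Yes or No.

Σ p₁ᵢp₂ᵢ = 0.0378 + 0.0038 + 0.0012 + 0.0280 + 0.0022 + 0.1134 = 0.1864
Σp_1ᵢ² = 0.09² + 0.19² + 0.06² + 0.28² + 0.11² + 0.27² = 0.0081 + 0.0361 + 0.0036 + 0.0784 + 0.0121 + 0.0729 = 0.2112
Σp_2ᵢ² = 0.42² + 0.02² + 0.02² + 0.10² + 0.02² + 0.42² = 0.1764 + 0.0004 + 0.0004 + 0.0100 + 0.0004 + 0.1764 = 0.3640
O = 0.1864 / √(0.2112 × 0.3640) = 0.1864 / 0.27727 = 0.6723
O = 0.6723 > 0.4 → Yes.

Yes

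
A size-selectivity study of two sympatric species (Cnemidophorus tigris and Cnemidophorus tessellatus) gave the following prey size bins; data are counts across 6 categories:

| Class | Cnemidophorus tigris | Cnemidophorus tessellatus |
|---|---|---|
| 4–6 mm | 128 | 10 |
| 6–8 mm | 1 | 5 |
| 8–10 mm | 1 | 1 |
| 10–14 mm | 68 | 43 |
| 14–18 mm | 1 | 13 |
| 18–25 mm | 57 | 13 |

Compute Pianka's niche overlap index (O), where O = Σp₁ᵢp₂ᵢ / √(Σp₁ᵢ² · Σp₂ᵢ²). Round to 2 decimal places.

0.66

Proportions for Cnemidophorus tigris (n=256): 128/256=0.5000, 1/256=0.0039, 1/256=0.0039, 68/256=0.2656, 1/256=0.0039, 57/256=0.2227
Proportions for Cnemidophorus tessellatus (n=85): 10/85=0.1176, 5/85=0.0588, 1/85=0.0118, 43/85=0.5059, 13/85=0.1529, 13/85=0.1529
Σ p₁ᵢp₂ᵢ = 0.058800 + 0.000229 + 0.000046 + 0.134367 + 0.000596 + 0.034051 = 0.228089
Σp_1ᵢ² = 0.5000² + 0.0039² + 0.0039² + 0.2656² + 0.0039² + 0.2227² = 0.250000 + 0.000015 + 0.000015 + 0.070543 + 0.000015 + 0.049595 = 0.370183
Σp_2ᵢ² = 0.1176² + 0.0588² + 0.0118² + 0.5059² + 0.1529² + 0.1529² = 0.013830 + 0.003457 + 0.000139 + 0.255935 + 0.023378 + 0.023378 = 0.320117
O = 0.228089 / √(0.370183 × 0.320117) = 0.228089 / 0.3442410 = 0.6626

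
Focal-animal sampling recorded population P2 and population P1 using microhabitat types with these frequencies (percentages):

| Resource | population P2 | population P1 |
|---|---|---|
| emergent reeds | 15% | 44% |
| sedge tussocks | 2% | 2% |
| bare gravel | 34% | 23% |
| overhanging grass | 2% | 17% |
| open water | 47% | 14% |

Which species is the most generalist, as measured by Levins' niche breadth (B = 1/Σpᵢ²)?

Convert percentages to proportions (divide by 100).
Σp_P2ᵢ² = 0.15² + 0.02² + 0.34² + 0.02² + 0.47² = 0.0225 + 0.0004 + 0.1156 + 0.0004 + 0.2209 = 0.3598
B_P2 = 1 / 0.3598 = 2.7793
Σp_P1ᵢ² = 0.44² + 0.02² + 0.23² + 0.17² + 0.14² = 0.1936 + 0.0004 + 0.0529 + 0.0289 + 0.0196 = 0.2954
B_P1 = 1 / 0.2954 = 3.3852
Highest B → broadest niche (most generalist): population P1 (B = 3.39).

population P1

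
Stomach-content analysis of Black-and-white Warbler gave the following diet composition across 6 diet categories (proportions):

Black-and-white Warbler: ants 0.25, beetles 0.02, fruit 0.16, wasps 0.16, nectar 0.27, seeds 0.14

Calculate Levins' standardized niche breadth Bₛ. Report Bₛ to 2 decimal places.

0.77

Σpᵢ² = 0.25² + 0.02² + 0.16² + 0.16² + 0.27² + 0.14² = 0.0625 + 0.0004 + 0.0256 + 0.0256 + 0.0729 + 0.0196 = 0.2066
B = 1 / 0.2066 = 4.8403
Bₛ = (B − 1)/(n − 1) = (4.8403 − 1)/(6 − 1) = 3.8403/5 = 0.7681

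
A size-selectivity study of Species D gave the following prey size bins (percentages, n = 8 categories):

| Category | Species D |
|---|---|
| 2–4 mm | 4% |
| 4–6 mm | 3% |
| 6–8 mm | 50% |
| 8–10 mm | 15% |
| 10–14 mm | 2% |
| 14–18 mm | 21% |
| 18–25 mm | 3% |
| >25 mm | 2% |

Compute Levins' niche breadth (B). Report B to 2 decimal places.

Convert percentages to proportions (divide by 100).
Σpᵢ² = 0.04² + 0.03² + 0.50² + 0.15² + 0.02² + 0.21² + 0.03² + 0.02² = 0.0016 + 0.0009 + 0.2500 + 0.0225 + 0.0004 + 0.0441 + 0.0009 + 0.0004 = 0.3208
B = 1 / 0.3208 = 3.1172

3.12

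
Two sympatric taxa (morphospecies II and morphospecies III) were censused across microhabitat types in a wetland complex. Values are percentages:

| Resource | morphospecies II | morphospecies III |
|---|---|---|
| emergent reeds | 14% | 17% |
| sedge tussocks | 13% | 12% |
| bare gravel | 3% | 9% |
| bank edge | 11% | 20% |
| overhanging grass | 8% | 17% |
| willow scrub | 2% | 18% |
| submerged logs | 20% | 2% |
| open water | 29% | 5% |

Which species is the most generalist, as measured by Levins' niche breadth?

morphospecies III

Convert percentages to proportions (divide by 100).
Σp_IIᵢ² = 0.14² + 0.13² + 0.03² + 0.11² + 0.08² + 0.02² + 0.20² + 0.29² = 0.0196 + 0.0169 + 0.0009 + 0.0121 + 0.0064 + 0.0004 + 0.0400 + 0.0841 = 0.1804
B_II = 1 / 0.1804 = 5.5432
Σp_IIIᵢ² = 0.17² + 0.12² + 0.09² + 0.20² + 0.17² + 0.18² + 0.02² + 0.05² = 0.0289 + 0.0144 + 0.0081 + 0.0400 + 0.0289 + 0.0324 + 0.0004 + 0.0025 = 0.1556
B_III = 1 / 0.1556 = 6.4267
Highest B → broadest niche (most generalist): morphospecies III (B = 6.43).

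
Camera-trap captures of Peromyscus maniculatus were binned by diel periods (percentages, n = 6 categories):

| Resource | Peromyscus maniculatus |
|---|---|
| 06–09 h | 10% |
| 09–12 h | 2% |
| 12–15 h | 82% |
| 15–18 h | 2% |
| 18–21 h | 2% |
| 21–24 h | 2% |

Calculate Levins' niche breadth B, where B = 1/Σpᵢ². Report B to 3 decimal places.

1.462

Convert percentages to proportions (divide by 100).
Σpᵢ² = 0.10² + 0.02² + 0.82² + 0.02² + 0.02² + 0.02² = 0.0100 + 0.0004 + 0.6724 + 0.0004 + 0.0004 + 0.0004 = 0.6840
B = 1 / 0.6840 = 1.46199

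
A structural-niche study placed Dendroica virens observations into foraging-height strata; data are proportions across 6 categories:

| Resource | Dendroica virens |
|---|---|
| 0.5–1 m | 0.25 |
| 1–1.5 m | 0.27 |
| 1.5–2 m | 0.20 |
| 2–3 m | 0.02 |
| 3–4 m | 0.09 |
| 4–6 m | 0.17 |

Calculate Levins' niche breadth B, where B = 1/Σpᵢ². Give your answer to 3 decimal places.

Σpᵢ² = 0.25² + 0.27² + 0.20² + 0.02² + 0.09² + 0.17² = 0.0625 + 0.0729 + 0.0400 + 0.0004 + 0.0081 + 0.0289 = 0.2128
B = 1 / 0.2128 = 4.69925

4.699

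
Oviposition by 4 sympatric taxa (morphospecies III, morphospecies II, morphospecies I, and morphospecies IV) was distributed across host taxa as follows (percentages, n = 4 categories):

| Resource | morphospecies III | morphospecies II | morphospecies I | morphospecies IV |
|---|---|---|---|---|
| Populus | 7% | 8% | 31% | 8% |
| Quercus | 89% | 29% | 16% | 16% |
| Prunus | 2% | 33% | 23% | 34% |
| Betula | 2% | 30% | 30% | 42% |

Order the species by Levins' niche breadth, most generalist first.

morphospecies I > morphospecies II > morphospecies IV > morphospecies III

Convert percentages to proportions (divide by 100).
Σp_IIIᵢ² = 0.07² + 0.89² + 0.02² + 0.02² = 0.0049 + 0.7921 + 0.0004 + 0.0004 = 0.7978
B_III = 1 / 0.7978 = 1.2534
Σp_IIᵢ² = 0.08² + 0.29² + 0.33² + 0.30² = 0.0064 + 0.0841 + 0.1089 + 0.0900 = 0.2894
B_II = 1 / 0.2894 = 3.4554
Σp_Iᵢ² = 0.31² + 0.16² + 0.23² + 0.30² = 0.0961 + 0.0256 + 0.0529 + 0.0900 = 0.2646
B_I = 1 / 0.2646 = 3.7793
Σp_IVᵢ² = 0.08² + 0.16² + 0.34² + 0.42² = 0.0064 + 0.0256 + 0.1156 + 0.1764 = 0.3240
B_IV = 1 / 0.3240 = 3.0864
Ranking by B (broadest → narrowest): morphospecies I (3.78) > morphospecies II (3.46) > morphospecies IV (3.09) > morphospecies III (1.25)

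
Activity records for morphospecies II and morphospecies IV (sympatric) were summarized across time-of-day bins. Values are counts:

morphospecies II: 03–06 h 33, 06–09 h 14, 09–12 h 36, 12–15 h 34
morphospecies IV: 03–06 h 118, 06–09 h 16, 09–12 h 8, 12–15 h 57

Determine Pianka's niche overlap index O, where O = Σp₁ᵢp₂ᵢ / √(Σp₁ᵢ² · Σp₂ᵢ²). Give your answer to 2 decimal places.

Proportions for morphospecies II (n=117): 33/117=0.2821, 14/117=0.1197, 36/117=0.3077, 34/117=0.2906
Proportions for morphospecies IV (n=199): 118/199=0.5930, 16/199=0.0804, 8/199=0.0402, 57/199=0.2864
Σ p₁ᵢp₂ᵢ = 0.167285 + 0.009624 + 0.012370 + 0.083228 = 0.272507
Σp_1ᵢ² = 0.2821² + 0.1197² + 0.3077² + 0.2906² = 0.079580 + 0.014328 + 0.094679 + 0.084448 = 0.273035
Σp_2ᵢ² = 0.5930² + 0.0804² + 0.0402² + 0.2864² = 0.351649 + 0.006464 + 0.001616 + 0.082025 = 0.441754
O = 0.272507 / √(0.273035 × 0.441754) = 0.272507 / 0.3472957 = 0.7847

0.78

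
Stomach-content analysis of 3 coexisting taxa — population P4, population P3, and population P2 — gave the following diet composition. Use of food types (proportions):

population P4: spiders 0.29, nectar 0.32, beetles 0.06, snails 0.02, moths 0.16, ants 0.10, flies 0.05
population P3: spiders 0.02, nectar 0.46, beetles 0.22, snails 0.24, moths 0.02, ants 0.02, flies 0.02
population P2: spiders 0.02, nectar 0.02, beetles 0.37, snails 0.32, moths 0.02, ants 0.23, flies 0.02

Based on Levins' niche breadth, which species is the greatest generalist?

Σp_P4ᵢ² = 0.29² + 0.32² + 0.06² + 0.02² + 0.16² + 0.10² + 0.05² = 0.0841 + 0.1024 + 0.0036 + 0.0004 + 0.0256 + 0.0100 + 0.0025 = 0.2286
B_P4 = 1 / 0.2286 = 4.3745
Σp_P3ᵢ² = 0.02² + 0.46² + 0.22² + 0.24² + 0.02² + 0.02² + 0.02² = 0.0004 + 0.2116 + 0.0484 + 0.0576 + 0.0004 + 0.0004 + 0.0004 = 0.3192
B_P3 = 1 / 0.3192 = 3.1328
Σp_P2ᵢ² = 0.02² + 0.02² + 0.37² + 0.32² + 0.02² + 0.23² + 0.02² = 0.0004 + 0.0004 + 0.1369 + 0.1024 + 0.0004 + 0.0529 + 0.0004 = 0.2938
B_P2 = 1 / 0.2938 = 3.4037
Highest B → broadest niche (most generalist): population P4 (B = 4.37).

population P4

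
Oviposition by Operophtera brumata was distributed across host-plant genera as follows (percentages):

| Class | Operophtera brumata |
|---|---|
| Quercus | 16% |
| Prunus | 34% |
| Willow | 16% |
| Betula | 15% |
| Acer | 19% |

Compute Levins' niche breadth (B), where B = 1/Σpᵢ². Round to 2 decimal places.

4.44

Convert percentages to proportions (divide by 100).
Σpᵢ² = 0.16² + 0.34² + 0.16² + 0.15² + 0.19² = 0.0256 + 0.1156 + 0.0256 + 0.0225 + 0.0361 = 0.2254
B = 1 / 0.2254 = 4.4366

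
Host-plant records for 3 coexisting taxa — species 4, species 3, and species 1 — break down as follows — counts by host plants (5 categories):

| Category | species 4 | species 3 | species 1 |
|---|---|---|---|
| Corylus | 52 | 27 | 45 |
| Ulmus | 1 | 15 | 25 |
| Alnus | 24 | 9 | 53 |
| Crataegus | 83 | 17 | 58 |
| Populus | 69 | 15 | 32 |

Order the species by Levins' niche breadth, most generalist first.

species 1 > species 3 > species 4

Proportions for species 4 (n=229): 52/229=0.2271, 1/229=0.0044, 24/229=0.1048, 83/229=0.3624, 69/229=0.3013
Proportions for species 3 (n=83): 27/83=0.3253, 15/83=0.1807, 9/83=0.1084, 17/83=0.2048, 15/83=0.1807
Proportions for species 1 (n=213): 45/213=0.2113, 25/213=0.1174, 53/213=0.2488, 58/213=0.2723, 32/213=0.1502
Σp_4ᵢ² = 0.2271² + 0.0044² + 0.1048² + 0.3624² + 0.3013² = 0.051574 + 0.000019 + 0.010983 + 0.131334 + 0.090782 = 0.284692
B_4 = 1 / 0.284692 = 3.5126
Σp_3ᵢ² = 0.3253² + 0.1807² + 0.1084² + 0.2048² + 0.1807² = 0.105820 + 0.032652 + 0.011751 + 0.041943 + 0.032652 = 0.224818
B_3 = 1 / 0.224818 = 4.4480
Σp_1ᵢ² = 0.2113² + 0.1174² + 0.2488² + 0.2723² + 0.1502² = 0.044648 + 0.013783 + 0.061901 + 0.074147 + 0.022560 = 0.217039
B_1 = 1 / 0.217039 = 4.6075
Ranking by B (broadest → narrowest): species 1 (4.61) > species 3 (4.45) > species 4 (3.51)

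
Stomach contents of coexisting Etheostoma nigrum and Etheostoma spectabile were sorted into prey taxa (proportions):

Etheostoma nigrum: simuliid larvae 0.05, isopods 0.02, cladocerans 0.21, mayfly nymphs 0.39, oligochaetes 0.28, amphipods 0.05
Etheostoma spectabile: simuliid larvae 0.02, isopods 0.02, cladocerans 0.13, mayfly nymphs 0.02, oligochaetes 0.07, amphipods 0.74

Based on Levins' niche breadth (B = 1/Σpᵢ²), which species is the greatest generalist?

Etheostoma nigrum

Σp_nigrᵢ² = 0.05² + 0.02² + 0.21² + 0.39² + 0.28² + 0.05² = 0.0025 + 0.0004 + 0.0441 + 0.1521 + 0.0784 + 0.0025 = 0.2800
B_nigr = 1 / 0.2800 = 3.5714
Σp_specᵢ² = 0.02² + 0.02² + 0.13² + 0.02² + 0.07² + 0.74² = 0.0004 + 0.0004 + 0.0169 + 0.0004 + 0.0049 + 0.5476 = 0.5706
B_spec = 1 / 0.5706 = 1.7525
Highest B → broadest niche (most generalist): Etheostoma nigrum (B = 3.57).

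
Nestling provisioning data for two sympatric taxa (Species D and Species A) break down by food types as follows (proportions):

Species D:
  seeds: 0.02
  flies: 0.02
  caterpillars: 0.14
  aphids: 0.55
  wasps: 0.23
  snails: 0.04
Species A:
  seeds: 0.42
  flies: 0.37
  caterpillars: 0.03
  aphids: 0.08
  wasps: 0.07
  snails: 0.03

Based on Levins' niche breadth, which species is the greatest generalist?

Σp_Dᵢ² = 0.02² + 0.02² + 0.14² + 0.55² + 0.23² + 0.04² = 0.0004 + 0.0004 + 0.0196 + 0.3025 + 0.0529 + 0.0016 = 0.3774
B_D = 1 / 0.3774 = 2.6497
Σp_Aᵢ² = 0.42² + 0.37² + 0.03² + 0.08² + 0.07² + 0.03² = 0.1764 + 0.1369 + 0.0009 + 0.0064 + 0.0049 + 0.0009 = 0.3264
B_A = 1 / 0.3264 = 3.0637
Highest B → broadest niche (most generalist): Species A (B = 3.06).

Species A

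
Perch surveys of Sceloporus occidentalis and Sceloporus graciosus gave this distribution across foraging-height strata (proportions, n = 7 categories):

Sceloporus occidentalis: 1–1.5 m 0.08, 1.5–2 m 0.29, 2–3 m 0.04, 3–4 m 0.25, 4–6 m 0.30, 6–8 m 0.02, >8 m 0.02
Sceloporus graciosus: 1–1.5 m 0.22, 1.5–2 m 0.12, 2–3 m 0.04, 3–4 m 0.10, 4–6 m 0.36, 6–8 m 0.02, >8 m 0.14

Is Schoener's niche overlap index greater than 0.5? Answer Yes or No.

Σ|p₁ᵢ − p₂ᵢ| = 0.14 + 0.17 + 0.00 + 0.15 + 0.06 + 0.00 + 0.12 = 0.64
D = 1 − ½ × 0.64 = 1 − 0.320 = 0.6800
D = 0.6800 > 0.5 → Yes.

Yes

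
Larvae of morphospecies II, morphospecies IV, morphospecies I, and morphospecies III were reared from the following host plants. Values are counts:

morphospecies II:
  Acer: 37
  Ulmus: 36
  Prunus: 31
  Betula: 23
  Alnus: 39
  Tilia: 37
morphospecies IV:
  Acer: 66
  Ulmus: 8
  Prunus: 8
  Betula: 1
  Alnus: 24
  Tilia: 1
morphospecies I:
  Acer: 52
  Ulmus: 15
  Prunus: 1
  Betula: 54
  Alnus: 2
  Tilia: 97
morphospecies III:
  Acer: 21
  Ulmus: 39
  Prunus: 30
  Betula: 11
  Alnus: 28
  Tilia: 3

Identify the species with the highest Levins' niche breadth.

Proportions for morphospecies II (n=203): 37/203=0.1823, 36/203=0.1773, 31/203=0.1527, 23/203=0.1133, 39/203=0.1921, 37/203=0.1823
Proportions for morphospecies IV (n=108): 66/108=0.6111, 8/108=0.0741, 8/108=0.0741, 1/108=0.0093, 24/108=0.2222, 1/108=0.0093
Proportions for morphospecies I (n=221): 52/221=0.2353, 15/221=0.0679, 1/221=0.0045, 54/221=0.2443, 2/221=0.0090, 97/221=0.4389
Proportions for morphospecies III (n=132): 21/132=0.1591, 39/132=0.2955, 30/132=0.2273, 11/132=0.0833, 28/132=0.2121, 3/132=0.0227
Σp_IIᵢ² = 0.1823² + 0.1773² + 0.1527² + 0.1133² + 0.1921² + 0.1823² = 0.033233 + 0.031435 + 0.023317 + 0.012837 + 0.036902 + 0.033233 = 0.170957
B_II = 1 / 0.170957 = 5.8494
Σp_IVᵢ² = 0.6111² + 0.0741² + 0.0741² + 0.0093² + 0.2222² + 0.0093² = 0.373443 + 0.005491 + 0.005491 + 0.000086 + 0.049373 + 0.000086 = 0.433970
B_IV = 1 / 0.433970 = 2.3043
Σp_Iᵢ² = 0.2353² + 0.0679² + 0.0045² + 0.2443² + 0.0090² + 0.4389² = 0.055366 + 0.004610 + 0.000020 + 0.059682 + 0.000081 + 0.192633 = 0.312392
B_I = 1 / 0.312392 = 3.2011
Σp_IIIᵢ² = 0.1591² + 0.2955² + 0.2273² + 0.0833² + 0.2121² + 0.0227² = 0.025313 + 0.087320 + 0.051665 + 0.006939 + 0.044986 + 0.000515 = 0.216738
B_III = 1 / 0.216738 = 4.6139
Highest B → broadest niche (most generalist): morphospecies II (B = 5.85).

morphospecies II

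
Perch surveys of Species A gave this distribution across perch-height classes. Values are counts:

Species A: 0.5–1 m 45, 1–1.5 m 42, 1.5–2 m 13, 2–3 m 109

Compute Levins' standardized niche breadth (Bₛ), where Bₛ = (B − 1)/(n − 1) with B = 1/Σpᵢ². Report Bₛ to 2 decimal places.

0.59

Proportions for Species A (n=209): 45/209=0.2153, 42/209=0.2010, 13/209=0.0622, 109/209=0.5215
Σpᵢ² = 0.2153² + 0.2010² + 0.0622² + 0.5215² = 0.046354 + 0.040401 + 0.003869 + 0.271962 = 0.362586
B = 1 / 0.362586 = 2.7580
Bₛ = (B − 1)/(n − 1) = (2.7580 − 1)/(4 − 1) = 1.7580/3 = 0.5860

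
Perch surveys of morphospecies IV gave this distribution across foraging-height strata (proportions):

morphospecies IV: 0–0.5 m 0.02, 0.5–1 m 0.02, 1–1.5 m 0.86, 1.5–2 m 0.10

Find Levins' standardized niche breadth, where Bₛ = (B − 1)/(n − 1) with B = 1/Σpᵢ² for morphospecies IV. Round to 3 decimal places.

0.111

Σpᵢ² = 0.02² + 0.02² + 0.86² + 0.10² = 0.0004 + 0.0004 + 0.7396 + 0.0100 = 0.7504
B = 1 / 0.7504 = 1.33262
Bₛ = (B − 1)/(n − 1) = (1.33262 − 1)/(4 − 1) = 0.33262/3 = 0.11087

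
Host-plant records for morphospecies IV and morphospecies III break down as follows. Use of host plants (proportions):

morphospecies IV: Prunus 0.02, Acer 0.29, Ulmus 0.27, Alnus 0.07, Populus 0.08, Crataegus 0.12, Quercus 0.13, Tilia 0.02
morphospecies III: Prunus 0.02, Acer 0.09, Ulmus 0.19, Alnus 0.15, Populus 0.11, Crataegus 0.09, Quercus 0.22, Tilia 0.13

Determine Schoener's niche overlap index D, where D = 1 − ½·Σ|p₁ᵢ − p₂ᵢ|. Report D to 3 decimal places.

Σ|p₁ᵢ − p₂ᵢ| = 0.00 + 0.20 + 0.08 + 0.08 + 0.03 + 0.03 + 0.09 + 0.11 = 0.62
D = 1 − ½ × 0.62 = 1 − 0.310 = 0.69000

0.690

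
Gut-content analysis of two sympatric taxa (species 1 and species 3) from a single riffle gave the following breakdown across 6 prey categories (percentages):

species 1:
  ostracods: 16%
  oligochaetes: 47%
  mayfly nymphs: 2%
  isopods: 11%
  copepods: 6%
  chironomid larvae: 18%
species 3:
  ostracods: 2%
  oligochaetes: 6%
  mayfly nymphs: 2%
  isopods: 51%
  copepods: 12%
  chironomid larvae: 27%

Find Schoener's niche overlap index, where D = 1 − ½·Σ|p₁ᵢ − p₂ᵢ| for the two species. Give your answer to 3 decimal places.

0.450

Convert percentages to proportions (divide by 100).
Σ|p₁ᵢ − p₂ᵢ| = 0.14 + 0.41 + 0.00 + 0.40 + 0.06 + 0.09 = 1.10
D = 1 − ½ × 1.10 = 1 − 0.550 = 0.45000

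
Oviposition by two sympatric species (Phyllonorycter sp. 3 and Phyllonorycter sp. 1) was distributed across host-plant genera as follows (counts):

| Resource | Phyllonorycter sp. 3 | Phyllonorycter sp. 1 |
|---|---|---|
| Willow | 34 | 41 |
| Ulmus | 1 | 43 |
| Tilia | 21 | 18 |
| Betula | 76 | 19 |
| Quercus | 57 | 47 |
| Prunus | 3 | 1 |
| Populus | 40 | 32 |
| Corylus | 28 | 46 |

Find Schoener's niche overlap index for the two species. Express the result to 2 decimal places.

0.72

Proportions for Phyllonorycter sp. 3 (n=260): 34/260=0.1308, 1/260=0.0038, 21/260=0.0808, 76/260=0.2923, 57/260=0.2192, 3/260=0.0115, 40/260=0.1538, 28/260=0.1077
Proportions for Phyllonorycter sp. 1 (n=247): 41/247=0.1660, 43/247=0.1741, 18/247=0.0729, 19/247=0.0769, 47/247=0.1903, 1/247=0.0040, 32/247=0.1296, 46/247=0.1862
Σ|p₁ᵢ − p₂ᵢ| = 0.0352 + 0.1703 + 0.0079 + 0.2154 + 0.0289 + 0.0075 + 0.0242 + 0.0785 = 0.5679
D = 1 − ½ × 0.5679 = 1 − 0.28395 = 0.71605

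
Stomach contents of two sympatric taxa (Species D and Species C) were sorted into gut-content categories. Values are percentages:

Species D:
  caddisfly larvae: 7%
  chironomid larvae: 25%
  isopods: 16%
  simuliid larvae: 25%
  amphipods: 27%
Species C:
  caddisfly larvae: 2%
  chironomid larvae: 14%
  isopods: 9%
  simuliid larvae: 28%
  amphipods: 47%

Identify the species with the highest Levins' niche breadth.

Convert percentages to proportions (divide by 100).
Σp_Dᵢ² = 0.07² + 0.25² + 0.16² + 0.25² + 0.27² = 0.0049 + 0.0625 + 0.0256 + 0.0625 + 0.0729 = 0.2284
B_D = 1 / 0.2284 = 4.3783
Σp_Cᵢ² = 0.02² + 0.14² + 0.09² + 0.28² + 0.47² = 0.0004 + 0.0196 + 0.0081 + 0.0784 + 0.2209 = 0.3274
B_C = 1 / 0.3274 = 3.0544
Highest B → broadest niche (most generalist): Species D (B = 4.38).

Species D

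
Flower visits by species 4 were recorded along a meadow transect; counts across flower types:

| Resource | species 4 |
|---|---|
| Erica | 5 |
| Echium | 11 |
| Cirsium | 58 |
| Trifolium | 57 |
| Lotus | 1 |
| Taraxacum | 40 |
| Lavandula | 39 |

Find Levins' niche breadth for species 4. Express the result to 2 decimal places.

Proportions for species 4 (n=211): 5/211=0.0237, 11/211=0.0521, 58/211=0.2749, 57/211=0.2701, 1/211=0.0047, 40/211=0.1896, 39/211=0.1848
Σpᵢ² = 0.0237² + 0.0521² + 0.2749² + 0.2701² + 0.0047² + 0.1896² + 0.1848² = 0.000562 + 0.002714 + 0.075570 + 0.072954 + 0.000022 + 0.035948 + 0.034151 = 0.221921
B = 1 / 0.221921 = 4.5061

4.51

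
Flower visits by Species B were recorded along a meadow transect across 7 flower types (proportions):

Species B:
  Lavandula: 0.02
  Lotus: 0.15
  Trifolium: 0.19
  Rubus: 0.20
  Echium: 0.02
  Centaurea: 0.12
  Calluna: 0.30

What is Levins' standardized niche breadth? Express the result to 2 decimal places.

Σpᵢ² = 0.02² + 0.15² + 0.19² + 0.20² + 0.02² + 0.12² + 0.30² = 0.0004 + 0.0225 + 0.0361 + 0.0400 + 0.0004 + 0.0144 + 0.0900 = 0.2038
B = 1 / 0.2038 = 4.9068
Bₛ = (B − 1)/(n − 1) = (4.9068 − 1)/(7 − 1) = 3.9068/6 = 0.6511

0.65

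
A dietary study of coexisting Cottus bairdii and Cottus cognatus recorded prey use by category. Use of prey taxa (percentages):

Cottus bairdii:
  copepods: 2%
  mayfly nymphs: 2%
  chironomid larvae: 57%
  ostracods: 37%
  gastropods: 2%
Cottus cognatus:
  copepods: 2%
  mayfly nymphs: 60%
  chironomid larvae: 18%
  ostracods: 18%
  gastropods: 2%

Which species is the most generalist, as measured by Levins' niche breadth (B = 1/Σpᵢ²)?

Cottus cognatus

Convert percentages to proportions (divide by 100).
Σp_bairᵢ² = 0.02² + 0.02² + 0.57² + 0.37² + 0.02² = 0.0004 + 0.0004 + 0.3249 + 0.1369 + 0.0004 = 0.4630
B_bair = 1 / 0.4630 = 2.1598
Σp_cognᵢ² = 0.02² + 0.60² + 0.18² + 0.18² + 0.02² = 0.0004 + 0.3600 + 0.0324 + 0.0324 + 0.0004 = 0.4256
B_cogn = 1 / 0.4256 = 2.3496
Highest B → broadest niche (most generalist): Cottus cognatus (B = 2.35).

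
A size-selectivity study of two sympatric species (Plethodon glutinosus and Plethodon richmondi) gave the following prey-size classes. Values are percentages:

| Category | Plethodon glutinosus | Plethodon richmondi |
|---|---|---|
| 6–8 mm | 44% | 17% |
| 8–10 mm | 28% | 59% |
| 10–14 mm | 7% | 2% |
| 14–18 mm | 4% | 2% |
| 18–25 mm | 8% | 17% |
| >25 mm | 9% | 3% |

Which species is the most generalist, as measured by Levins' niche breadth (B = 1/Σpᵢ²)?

Plethodon glutinosus

Convert percentages to proportions (divide by 100).
Σp_glutᵢ² = 0.44² + 0.28² + 0.07² + 0.04² + 0.08² + 0.09² = 0.1936 + 0.0784 + 0.0049 + 0.0016 + 0.0064 + 0.0081 = 0.2930
B_glut = 1 / 0.2930 = 3.4130
Σp_richᵢ² = 0.17² + 0.59² + 0.02² + 0.02² + 0.17² + 0.03² = 0.0289 + 0.3481 + 0.0004 + 0.0004 + 0.0289 + 0.0009 = 0.4076
B_rich = 1 / 0.4076 = 2.4534
Highest B → broadest niche (most generalist): Plethodon glutinosus (B = 3.41).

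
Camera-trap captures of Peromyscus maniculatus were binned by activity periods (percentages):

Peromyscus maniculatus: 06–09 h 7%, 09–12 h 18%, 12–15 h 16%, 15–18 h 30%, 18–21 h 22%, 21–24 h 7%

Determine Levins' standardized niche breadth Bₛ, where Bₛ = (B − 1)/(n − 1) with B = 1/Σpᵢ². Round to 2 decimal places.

0.77

Convert percentages to proportions (divide by 100).
Σpᵢ² = 0.07² + 0.18² + 0.16² + 0.30² + 0.22² + 0.07² = 0.0049 + 0.0324 + 0.0256 + 0.0900 + 0.0484 + 0.0049 = 0.2062
B = 1 / 0.2062 = 4.8497
Bₛ = (B − 1)/(n − 1) = (4.8497 − 1)/(6 − 1) = 3.8497/5 = 0.7699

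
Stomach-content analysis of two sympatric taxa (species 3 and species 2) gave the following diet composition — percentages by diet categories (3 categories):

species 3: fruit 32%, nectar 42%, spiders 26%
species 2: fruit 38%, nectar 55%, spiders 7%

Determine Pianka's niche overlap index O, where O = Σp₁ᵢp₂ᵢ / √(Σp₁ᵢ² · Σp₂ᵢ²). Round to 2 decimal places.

0.94

Convert percentages to proportions (divide by 100).
Σ p₁ᵢp₂ᵢ = 0.1216 + 0.2310 + 0.0182 = 0.3708
Σp_1ᵢ² = 0.32² + 0.42² + 0.26² = 0.1024 + 0.1764 + 0.0676 = 0.3464
Σp_2ᵢ² = 0.38² + 0.55² + 0.07² = 0.1444 + 0.3025 + 0.0049 = 0.4518
O = 0.3708 / √(0.3464 × 0.4518) = 0.3708 / 0.39561 = 0.9373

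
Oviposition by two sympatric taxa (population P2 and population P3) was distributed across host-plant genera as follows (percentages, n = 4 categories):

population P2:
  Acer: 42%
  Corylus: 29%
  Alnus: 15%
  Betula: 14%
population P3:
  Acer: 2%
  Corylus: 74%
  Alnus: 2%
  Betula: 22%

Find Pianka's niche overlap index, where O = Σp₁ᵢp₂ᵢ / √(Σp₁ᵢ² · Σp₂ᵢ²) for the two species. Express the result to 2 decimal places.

0.60

Convert percentages to proportions (divide by 100).
Σ p₁ᵢp₂ᵢ = 0.0084 + 0.2146 + 0.0030 + 0.0308 = 0.2568
Σp_1ᵢ² = 0.42² + 0.29² + 0.15² + 0.14² = 0.1764 + 0.0841 + 0.0225 + 0.0196 = 0.3026
Σp_2ᵢ² = 0.02² + 0.74² + 0.02² + 0.22² = 0.0004 + 0.5476 + 0.0004 + 0.0484 = 0.5968
O = 0.2568 / √(0.3026 × 0.5968) = 0.2568 / 0.42496 = 0.6043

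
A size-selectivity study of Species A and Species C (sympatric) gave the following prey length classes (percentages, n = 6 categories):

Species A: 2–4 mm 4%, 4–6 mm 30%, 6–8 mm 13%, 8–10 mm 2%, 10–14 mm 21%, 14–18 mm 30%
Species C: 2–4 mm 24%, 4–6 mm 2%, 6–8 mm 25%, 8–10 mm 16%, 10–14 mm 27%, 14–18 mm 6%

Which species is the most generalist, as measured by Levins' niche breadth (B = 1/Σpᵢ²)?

Species C

Convert percentages to proportions (divide by 100).
Σp_Aᵢ² = 0.04² + 0.30² + 0.13² + 0.02² + 0.21² + 0.30² = 0.0016 + 0.0900 + 0.0169 + 0.0004 + 0.0441 + 0.0900 = 0.2430
B_A = 1 / 0.2430 = 4.1152
Σp_Cᵢ² = 0.24² + 0.02² + 0.25² + 0.16² + 0.27² + 0.06² = 0.0576 + 0.0004 + 0.0625 + 0.0256 + 0.0729 + 0.0036 = 0.2226
B_C = 1 / 0.2226 = 4.4924
Highest B → broadest niche (most generalist): Species C (B = 4.49).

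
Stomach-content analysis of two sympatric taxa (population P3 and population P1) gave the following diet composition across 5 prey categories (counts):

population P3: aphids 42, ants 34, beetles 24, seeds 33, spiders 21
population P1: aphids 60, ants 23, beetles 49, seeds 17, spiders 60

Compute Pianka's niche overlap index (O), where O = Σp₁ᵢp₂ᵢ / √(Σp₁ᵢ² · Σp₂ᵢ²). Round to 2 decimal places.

Proportions for population P3 (n=154): 42/154=0.2727, 34/154=0.2208, 24/154=0.1558, 33/154=0.2143, 21/154=0.1364
Proportions for population P1 (n=209): 60/209=0.2871, 23/209=0.1100, 49/209=0.2344, 17/209=0.0813, 60/209=0.2871
Σ p₁ᵢp₂ᵢ = 0.078292 + 0.024288 + 0.036520 + 0.017423 + 0.039160 = 0.195683
Σp_1ᵢ² = 0.2727² + 0.2208² + 0.1558² + 0.2143² + 0.1364² = 0.074365 + 0.048753 + 0.024274 + 0.045924 + 0.018605 = 0.211921
Σp_2ᵢ² = 0.2871² + 0.1100² + 0.2344² + 0.0813² + 0.2871² = 0.082426 + 0.012100 + 0.054943 + 0.006610 + 0.082426 = 0.238505
O = 0.195683 / √(0.211921 × 0.238505) = 0.195683 / 0.2248204 = 0.8704

0.87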